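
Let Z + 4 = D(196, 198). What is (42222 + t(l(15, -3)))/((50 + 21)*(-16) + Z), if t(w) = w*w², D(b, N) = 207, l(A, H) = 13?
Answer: -44419/933 ≈ -47.609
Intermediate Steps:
Z = 203 (Z = -4 + 207 = 203)
t(w) = w³
(42222 + t(l(15, -3)))/((50 + 21)*(-16) + Z) = (42222 + 13³)/((50 + 21)*(-16) + 203) = (42222 + 2197)/(71*(-16) + 203) = 44419/(-1136 + 203) = 44419/(-933) = 44419*(-1/933) = -44419/933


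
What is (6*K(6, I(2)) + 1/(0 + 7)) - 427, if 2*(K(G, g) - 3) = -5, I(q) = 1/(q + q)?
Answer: -2967/7 ≈ -423.86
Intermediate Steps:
I(q) = 1/(2*q)
K(G, g) = ½ (K(G, g) = 3 + (½)*(-5) = 3 - 5/2 = ½)
(6*K(6, I(2)) + 1/(0 + 7)) - 427 = (6*(½) + 1/(0 + 7)) - 427 = (3 + 1/7) - 427 = (3 + ⅐) - 427 = 22/7 - 427 = -2967/7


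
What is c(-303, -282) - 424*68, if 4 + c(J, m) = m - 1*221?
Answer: -29339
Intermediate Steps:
c(J, m) = -225 + m (c(J, m) = -4 + (m - 1*221) = -4 + (m - 221) = -4 + (-221 + m) = -225 + m)
c(-303, -282) - 424*68 = (-225 - 282) - 424*68 = -507 - 1*28832 = -507 - 28832 = -29339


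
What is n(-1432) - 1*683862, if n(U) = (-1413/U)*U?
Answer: -685275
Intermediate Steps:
n(U) = -1413
n(-1432) - 1*683862 = -1413 - 1*683862 = -1413 - 683862 = -685275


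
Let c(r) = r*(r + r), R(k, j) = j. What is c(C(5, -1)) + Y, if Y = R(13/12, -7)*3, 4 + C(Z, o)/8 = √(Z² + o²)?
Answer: 5355 - 1024*√26 ≈ 133.60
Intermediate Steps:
C(Z, o) = -32 + 8*√(Z² + o²)
c(r) = 2*r² (c(r) = r*(2*r) = 2*r²)
Y = -21 (Y = -7*3 = -21)
c(C(5, -1)) + Y = 2*(-32 + 8*√(5² + (-1)²))² - 21 = 2*(-32 + 8*√(25 + 1))² - 21 = 2*(-32 + 8*√26)² - 21 = -21 + 2*(-32 + 8*√26)²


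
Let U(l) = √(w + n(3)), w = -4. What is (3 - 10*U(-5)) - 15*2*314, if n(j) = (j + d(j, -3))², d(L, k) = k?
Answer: -9417 - 20*I ≈ -9417.0 - 20.0*I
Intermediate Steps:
n(j) = (-3 + j)² (n(j) = (j - 3)² = (-3 + j)²)
U(l) = 2*I (U(l) = √(-4 + (-3 + 3)²) = √(-4 + 0²) = √(-4 + 0) = √(-4) = 2*I)
(3 - 10*U(-5)) - 15*2*314 = (3 - 20*I) - 15*2*314 = (3 - 20*I) - 30*314 = (3 - 20*I) - 9420 = -9417 - 20*I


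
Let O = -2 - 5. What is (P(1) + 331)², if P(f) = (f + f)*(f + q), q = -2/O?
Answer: 5452225/49 ≈ 1.1127e+5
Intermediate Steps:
O = -7
q = 2/7 (q = -2/(-7) = -2*(-⅐) = 2/7 ≈ 0.28571)
P(f) = 2*f*(2/7 + f) (P(f) = (f + f)*(f + 2/7) = (2*f)*(2/7 + f) = 2*f*(2/7 + f))
(P(1) + 331)² = ((2/7)*1*(2 + 7*1) + 331)² = ((2/7)*1*(2 + 7) + 331)² = ((2/7)*1*9 + 331)² = (18/7 + 331)² = (2335/7)² = 5452225/49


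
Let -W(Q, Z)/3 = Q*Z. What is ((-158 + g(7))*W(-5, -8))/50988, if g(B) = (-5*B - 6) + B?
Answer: 1920/4249 ≈ 0.45187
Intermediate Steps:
g(B) = -6 - 4*B (g(B) = (-6 - 5*B) + B = -6 - 4*B)
W(Q, Z) = -3*Q*Z
((-158 + g(7))*W(-5, -8))/50988 = ((-158 + (-6 - 4*7))*(-3*(-5)*(-8)))/50988 = ((-158 + (-6 - 28))*(-120))*(1/50988) = ((-158 - 34)*(-120))*(1/50988) = -192*(-120)*(1/50988) = 23040*(1/50988) = 1920/4249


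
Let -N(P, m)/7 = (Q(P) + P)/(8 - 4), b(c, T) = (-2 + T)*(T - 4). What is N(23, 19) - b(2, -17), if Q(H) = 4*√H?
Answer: -1757/4 - 7*√23 ≈ -472.82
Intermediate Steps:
b(c, T) = (-4 + T)*(-2 + T) (b(c, T) = (-2 + T)*(-4 + T) = (-4 + T)*(-2 + T))
N(P, m) = -7*√P - 7*P/4 (N(P, m) = -7*(4*√P + P)/(8 - 4) = -7*(P + 4*√P)/4 = -7*(√P + P/4) = -7*√P - 7*P/4)
N(23, 19) - b(2, -17) = (-7*√23 - 7/4*23) - (8 + (-17)² - 6*(-17)) = (-7*√23 - 161/4) - (8 + 289 + 102) = (-161/4 - 7*√23) - 1*399 = (-161/4 - 7*√23) - 399 = -1757/4 - 7*√23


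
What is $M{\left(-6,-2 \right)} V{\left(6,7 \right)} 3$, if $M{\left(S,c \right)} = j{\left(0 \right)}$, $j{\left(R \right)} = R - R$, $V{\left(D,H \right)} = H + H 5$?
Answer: $0$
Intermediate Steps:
$V{\left(D,H \right)} = 6 H$ ($V{\left(D,H \right)} = H + 5 H = 6 H$)
$j{\left(R \right)} = 0$
$M{\left(S,c \right)} = 0$
$M{\left(-6,-2 \right)} V{\left(6,7 \right)} 3 = 0 \cdot 6 \cdot 7 \cdot 3 = 0 \cdot 42 \cdot 3 = 0 \cdot 3 = 0$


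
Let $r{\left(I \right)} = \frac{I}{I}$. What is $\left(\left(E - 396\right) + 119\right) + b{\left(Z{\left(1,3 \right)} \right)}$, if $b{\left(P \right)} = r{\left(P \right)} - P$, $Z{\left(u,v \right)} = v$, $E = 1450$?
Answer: $1171$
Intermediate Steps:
$r{\left(I \right)} = 1$
$b{\left(P \right)} = 1 - P$
$\left(\left(E - 396\right) + 119\right) + b{\left(Z{\left(1,3 \right)} \right)} = \left(\left(1450 - 396\right) + 119\right) + \left(1 - 3\right) = \left(1054 + 119\right) + \left(1 - 3\right) = 1173 - 2 = 1171$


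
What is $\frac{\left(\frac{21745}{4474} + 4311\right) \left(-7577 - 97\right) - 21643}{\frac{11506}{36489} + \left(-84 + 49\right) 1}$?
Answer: $\frac{2705209020057786}{2831167333} \approx 9.5551 \cdot 10^{5}$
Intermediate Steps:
$\frac{\left(\frac{21745}{4474} + 4311\right) \left(-7577 - 97\right) - 21643}{\frac{11506}{36489} + \left(-84 + 49\right) 1} = \frac{\left(21745 \cdot \frac{1}{4474} + 4311\right) \left(-7674\right) - 21643}{11506 \cdot \frac{1}{36489} - 35} = \frac{\left(\frac{21745}{4474} + 4311\right) \left(-7674\right) - 21643}{\frac{11506}{36489} - 35} = \frac{\frac{19309159}{4474} \left(-7674\right) - 21643}{- \frac{1265609}{36489}} = \left(- \frac{74089243083}{2237} - 21643\right) \left(- \frac{36489}{1265609}\right) = \left(- \frac{74137658474}{2237}\right) \left(- \frac{36489}{1265609}\right) = \frac{2705209020057786}{2831167333}$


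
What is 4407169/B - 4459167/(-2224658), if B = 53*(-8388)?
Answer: -3911029327507/494501429556 ≈ -7.9090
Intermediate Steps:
B = -444564
4407169/B - 4459167/(-2224658) = 4407169/(-444564) - 4459167/(-2224658) = 4407169*(-1/444564) - 4459167*(-1/2224658) = -4407169/444564 + 4459167/2224658 = -3911029327507/494501429556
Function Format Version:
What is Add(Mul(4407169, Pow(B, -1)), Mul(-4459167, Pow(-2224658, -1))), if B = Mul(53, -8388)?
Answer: Rational(-3911029327507, 494501429556) ≈ -7.9090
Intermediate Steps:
B = -444564
Add(Mul(4407169, Pow(B, -1)), Mul(-4459167, Pow(-2224658, -1))) = Add(Mul(4407169, Pow(-444564, -1)), Mul(-4459167, Pow(-2224658, -1))) = Add(Mul(4407169, Rational(-1, 444564)), Mul(-4459167, Rational(-1, 2224658))) = Add(Rational(-4407169, 444564), Rational(4459167, 2224658)) = Rational(-3911029327507, 494501429556)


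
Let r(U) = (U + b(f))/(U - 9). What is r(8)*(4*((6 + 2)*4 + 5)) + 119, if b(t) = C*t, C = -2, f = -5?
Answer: -2545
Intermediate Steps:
b(t) = -2*t
r(U) = (10 + U)/(-9 + U) (r(U) = (U - 2*(-5))/(U - 9) = (U + 10)/(-9 + U) = (10 + U)/(-9 + U))
r(8)*(4*((6 + 2)*4 + 5)) + 119 = ((10 + 8)/(-9 + 8))*(4*((6 + 2)*4 + 5)) + 119 = (18/(-1))*(4*(8*4 + 5)) + 119 = (-1*18)*(4*(32 + 5)) + 119 = -72*37 + 119 = -18*148 + 119 = -2664 + 119 = -2545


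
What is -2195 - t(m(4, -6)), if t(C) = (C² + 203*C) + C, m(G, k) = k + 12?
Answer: -3455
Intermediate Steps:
m(G, k) = 12 + k
t(C) = C² + 204*C
-2195 - t(m(4, -6)) = -2195 - (12 - 6)*(204 + (12 - 6)) = -2195 - 6*(204 + 6) = -2195 - 6*210 = -2195 - 1*1260 = -2195 - 1260 = -3455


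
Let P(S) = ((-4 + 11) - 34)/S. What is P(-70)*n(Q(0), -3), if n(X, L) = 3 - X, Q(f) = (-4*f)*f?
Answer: 81/70 ≈ 1.1571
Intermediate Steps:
Q(f) = -4*f**2
P(S) = -27/S (P(S) = (7 - 34)/S = -27/S)
P(-70)*n(Q(0), -3) = (-27/(-70))*(3 - (-4)*0**2) = (-27*(-1/70))*(3 - (-4)*0) = 27*(3 - 1*0)/70 = 27*(3 + 0)/70 = (27/70)*3 = 81/70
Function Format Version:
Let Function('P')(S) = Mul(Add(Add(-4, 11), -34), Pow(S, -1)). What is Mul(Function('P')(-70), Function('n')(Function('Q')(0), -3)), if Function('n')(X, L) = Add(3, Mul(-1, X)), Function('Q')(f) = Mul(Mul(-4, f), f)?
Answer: Rational(81, 70) ≈ 1.1571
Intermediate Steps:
Function('Q')(f) = Mul(-4, Pow(f, 2))
Function('P')(S) = Mul(-27, Pow(S, -1)) (Function('P')(S) = Mul(Add(7, -34), Pow(S, -1)) = Mul(-27, Pow(S, -1)))
Mul(Function('P')(-70), Function('n')(Function('Q')(0), -3)) = Mul(Mul(-27, Pow(-70, -1)), Add(3, Mul(-1, Mul(-4, Pow(0, 2))))) = Mul(Mul(-27, Rational(-1, 70)), Add(3, Mul(-1, Mul(-4, 0)))) = Mul(Rational(27, 70), Add(3, Mul(-1, 0))) = Mul(Rational(27, 70), Add(3, 0)) = Mul(Rational(27, 70), 3) = Rational(81, 70)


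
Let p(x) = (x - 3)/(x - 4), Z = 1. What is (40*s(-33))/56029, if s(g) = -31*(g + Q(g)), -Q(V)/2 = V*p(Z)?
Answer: -13640/56029 ≈ -0.24345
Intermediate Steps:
p(x) = (-3 + x)/(-4 + x)
Q(V) = -4*V/3 (Q(V) = -2*V*(-3 + 1)/(-4 + 1) = -2*V*-2/(-3) = -2*V*(-1/3*(-2)) = -2*V*2/3 = -4*V/3)
s(g) = 31*g/3 (s(g) = -31*(g - 4*g/3) = -(-31)*g/3 = 31*g/3)
(40*s(-33))/56029 = (40*((31/3)*(-33)))/56029 = (40*(-341))*(1/56029) = -13640*1/56029 = -13640/56029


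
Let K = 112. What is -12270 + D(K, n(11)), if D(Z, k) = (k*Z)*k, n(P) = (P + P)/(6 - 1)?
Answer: -252542/25 ≈ -10102.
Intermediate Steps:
n(P) = 2*P/5 (n(P) = (2*P)/5 = (2*P)*(⅕) = 2*P/5)
D(Z, k) = Z*k² (D(Z, k) = (Z*k)*k = Z*k²)
-12270 + D(K, n(11)) = -12270 + 112*((⅖)*11)² = -12270 + 112*(22/5)² = -12270 + 112*(484/25) = -12270 + 54208/25 = -252542/25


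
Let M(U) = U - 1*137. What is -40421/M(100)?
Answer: 40421/37 ≈ 1092.5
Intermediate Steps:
M(U) = -137 + U (M(U) = U - 137 = -137 + U)
-40421/M(100) = -40421/(-137 + 100) = -40421/(-37) = -40421*(-1/37) = 40421/37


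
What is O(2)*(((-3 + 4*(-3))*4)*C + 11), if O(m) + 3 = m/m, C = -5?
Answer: -622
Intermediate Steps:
O(m) = -2 (O(m) = -3 + m/m = -3 + 1 = -2)
O(2)*(((-3 + 4*(-3))*4)*C + 11) = -2*(((-3 + 4*(-3))*4)*(-5) + 11) = -2*(((-3 - 12)*4)*(-5) + 11) = -2*(-15*4*(-5) + 11) = -2*(-60*(-5) + 11) = -2*(300 + 11) = -2*311 = -622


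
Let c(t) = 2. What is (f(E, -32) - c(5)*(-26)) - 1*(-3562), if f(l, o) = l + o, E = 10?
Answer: 3592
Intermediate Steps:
(f(E, -32) - c(5)*(-26)) - 1*(-3562) = ((10 - 32) - 2*(-26)) - 1*(-3562) = (-22 - 1*(-52)) + 3562 = (-22 + 52) + 3562 = 30 + 3562 = 3592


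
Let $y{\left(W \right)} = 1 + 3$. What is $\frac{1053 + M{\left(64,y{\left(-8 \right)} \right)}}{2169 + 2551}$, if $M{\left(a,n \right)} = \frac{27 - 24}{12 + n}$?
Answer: $\frac{16851}{75520} \approx 0.22313$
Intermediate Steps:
$y{\left(W \right)} = 4$
$M{\left(a,n \right)} = \frac{3}{12 + n}$
$\frac{1053 + M{\left(64,y{\left(-8 \right)} \right)}}{2169 + 2551} = \frac{1053 + \frac{3}{12 + 4}}{2169 + 2551} = \frac{1053 + \frac{3}{16}}{4720} = \left(1053 + 3 \cdot \frac{1}{16}\right) \frac{1}{4720} = \left(1053 + \frac{3}{16}\right) \frac{1}{4720} = \frac{16851}{16} \cdot \frac{1}{4720} = \frac{16851}{75520}$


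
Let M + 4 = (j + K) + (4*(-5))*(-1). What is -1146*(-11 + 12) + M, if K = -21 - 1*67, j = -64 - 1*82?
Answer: -1364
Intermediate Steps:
j = -146 (j = -64 - 82 = -146)
K = -88 (K = -21 - 67 = -88)
M = -218 (M = -4 + ((-146 - 88) + (4*(-5))*(-1)) = -4 + (-234 - 20*(-1)) = -4 + (-234 + 20) = -4 - 214 = -218)
-1146*(-11 + 12) + M = -1146*(-11 + 12) - 218 = -1146 - 218 = -1364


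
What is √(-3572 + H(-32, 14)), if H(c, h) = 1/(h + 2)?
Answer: I*√57151/4 ≈ 59.766*I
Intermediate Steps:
H(c, h) = 1/(2 + h)
√(-3572 + H(-32, 14)) = √(-3572 + 1/(2 + 14)) = √(-3572 + 1/16) = √(-57151/16) = I*√57151/4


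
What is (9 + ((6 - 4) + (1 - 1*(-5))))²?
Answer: 289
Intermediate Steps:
(9 + ((6 - 4) + (1 - 1*(-5))))² = (9 + (2 + (1 + 5)))² = (9 + (2 + 6))² = (9 + 8)² = 17² = 289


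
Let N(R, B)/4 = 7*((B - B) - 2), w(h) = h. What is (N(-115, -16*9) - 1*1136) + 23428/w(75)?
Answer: -65972/75 ≈ -879.63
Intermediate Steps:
N(R, B) = -56 (N(R, B) = 4*(7*((B - B) - 2)) = 4*(7*(0 - 2)) = 4*(7*(-2)) = 4*(-14) = -56)
(N(-115, -16*9) - 1*1136) + 23428/w(75) = (-56 - 1*1136) + 23428/75 = (-56 - 1136) + 23428*(1/75) = -1192 + 23428/75 = -65972/75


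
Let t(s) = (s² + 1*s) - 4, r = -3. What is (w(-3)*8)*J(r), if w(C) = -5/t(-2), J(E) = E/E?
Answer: 20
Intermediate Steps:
J(E) = 1
t(s) = -4 + s + s² (t(s) = (s² + s) - 4 = (s + s²) - 4 = -4 + s + s²)
w(C) = 5/2 (w(C) = -5/(-4 - 2 + (-2)²) = -5/(-4 - 2 + 4) = -5/(-2) = -5*(-½) = 5/2)
(w(-3)*8)*J(r) = ((5/2)*8)*1 = 20*1 = 20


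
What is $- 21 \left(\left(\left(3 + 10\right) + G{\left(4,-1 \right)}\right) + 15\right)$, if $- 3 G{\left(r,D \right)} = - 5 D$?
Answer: $-553$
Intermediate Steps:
$G{\left(r,D \right)} = \frac{5 D}{3}$ ($G{\left(r,D \right)} = - \frac{\left(-5\right) D}{3} = \frac{5 D}{3}$)
$- 21 \left(\left(\left(3 + 10\right) + G{\left(4,-1 \right)}\right) + 15\right) = - 21 \left(\left(\left(3 + 10\right) + \frac{5}{3} \left(-1\right)\right) + 15\right) = - 21 \left(\left(13 - \frac{5}{3}\right) + 15\right) = - 21 \left(\frac{34}{3} + 15\right) = \left(-21\right) \frac{79}{3} = -553$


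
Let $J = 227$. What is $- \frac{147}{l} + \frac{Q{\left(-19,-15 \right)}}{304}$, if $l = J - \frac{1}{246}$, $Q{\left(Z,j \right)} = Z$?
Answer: $- \frac{634433}{893456} \approx -0.71009$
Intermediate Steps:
$l = \frac{55841}{246}$ ($l = 227 - \frac{1}{246} = \frac{55841}{246} \approx 227.0$)
$- \frac{147}{l} + \frac{Q{\left(-19,-15 \right)}}{304} = - \frac{147}{\frac{55841}{246}} - \frac{19}{304} = \left(-147\right) \frac{246}{55841} - \frac{1}{16} = - \frac{36162}{55841} - \frac{1}{16} = - \frac{634433}{893456}$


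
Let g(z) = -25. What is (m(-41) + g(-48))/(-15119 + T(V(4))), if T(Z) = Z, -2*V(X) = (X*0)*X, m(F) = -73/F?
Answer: 952/619879 ≈ 0.0015358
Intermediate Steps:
V(X) = 0 (V(X) = -X*0*X/2 = -0*X = -½*0 = 0)
(m(-41) + g(-48))/(-15119 + T(V(4))) = (-73/(-41) - 25)/(-15119 + 0) = (-73*(-1/41) - 25)/(-15119) = (73/41 - 25)*(-1/15119) = -952/41*(-1/15119) = 952/619879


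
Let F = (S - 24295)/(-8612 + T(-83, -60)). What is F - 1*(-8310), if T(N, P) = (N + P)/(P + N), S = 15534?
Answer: 71566171/8611 ≈ 8311.0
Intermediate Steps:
T(N, P) = 1 (T(N, P) = (N + P)/(N + P) = 1)
F = 8761/8611 (F = (15534 - 24295)/(-8612 + 1) = -8761/(-8611) = -8761*(-1/8611) = 8761/8611 ≈ 1.0174)
F - 1*(-8310) = 8761/8611 - 1*(-8310) = 8761/8611 + 8310 = 71566171/8611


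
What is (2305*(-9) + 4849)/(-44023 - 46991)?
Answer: 7948/45507 ≈ 0.17465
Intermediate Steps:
(2305*(-9) + 4849)/(-44023 - 46991) = (-20745 + 4849)/(-91014) = -15896*(-1/91014) = 7948/45507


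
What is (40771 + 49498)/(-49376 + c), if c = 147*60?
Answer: -90269/40556 ≈ -2.2258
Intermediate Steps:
c = 8820
(40771 + 49498)/(-49376 + c) = (40771 + 49498)/(-49376 + 8820) = 90269/(-40556) = 90269*(-1/40556) = -90269/40556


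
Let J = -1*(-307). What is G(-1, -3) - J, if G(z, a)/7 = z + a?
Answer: -335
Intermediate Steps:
G(z, a) = 7*a + 7*z (G(z, a) = 7*(z + a) = 7*(a + z) = 7*a + 7*z)
J = 307
G(-1, -3) - J = (7*(-3) + 7*(-1)) - 1*307 = (-21 - 7) - 307 = -28 - 307 = -335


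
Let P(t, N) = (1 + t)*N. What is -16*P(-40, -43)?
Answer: -26832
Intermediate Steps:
P(t, N) = N*(1 + t)
-16*P(-40, -43) = -(-688)*(1 - 40) = -(-688)*(-39) = -16*1677 = -26832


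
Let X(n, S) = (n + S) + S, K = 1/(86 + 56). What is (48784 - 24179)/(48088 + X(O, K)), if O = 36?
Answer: 49913/97623 ≈ 0.51128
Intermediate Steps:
K = 1/142 ≈ 0.0070423
X(n, S) = n + 2*S (X(n, S) = (S + n) + S = n + 2*S)
(48784 - 24179)/(48088 + X(O, K)) = (48784 - 24179)/(48088 + (36 + 2*(1/142))) = 24605/(48088 + (36 + 1/71)) = 24605/(48088 + 2557/71) = 24605/(3416805/71) = 24605*(71/3416805) = 49913/97623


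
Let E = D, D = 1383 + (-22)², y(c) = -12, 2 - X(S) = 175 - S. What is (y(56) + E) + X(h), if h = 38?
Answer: 1720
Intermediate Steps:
X(S) = -173 + S (X(S) = 2 - (175 - S) = 2 + (-175 + S) = -173 + S)
D = 1867 (D = 1383 + 484 = 1867)
E = 1867
(y(56) + E) + X(h) = (-12 + 1867) + (-173 + 38) = 1855 - 135 = 1720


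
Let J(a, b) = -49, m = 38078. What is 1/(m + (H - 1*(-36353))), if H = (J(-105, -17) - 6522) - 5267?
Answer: 1/62593 ≈ 1.5976e-5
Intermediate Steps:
H = -11838 (H = (-49 - 6522) - 5267 = -6571 - 5267 = -11838)
1/(m + (H - 1*(-36353))) = 1/(38078 + (-11838 - 1*(-36353))) = 1/(38078 + (-11838 + 36353)) = 1/(38078 + 24515) = 1/62593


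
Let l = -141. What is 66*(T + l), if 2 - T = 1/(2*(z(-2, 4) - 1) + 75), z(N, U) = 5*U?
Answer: -1036728/113 ≈ -9174.6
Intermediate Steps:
T = 225/113 (T = 2 - 1/(2*(5*4 - 1) + 75) = 2 - 1/(2*(20 - 1) + 75) = 2 - 1/(2*19 + 75) = 2 - 1/(38 + 75) = 2 - 1/113 = 225/113 ≈ 1.9911)
66*(T + l) = 66*(225/113 - 141) = 66*(-15708/113) = -1036728/113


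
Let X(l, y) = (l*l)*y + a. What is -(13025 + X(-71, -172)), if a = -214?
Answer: 854241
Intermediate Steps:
X(l, y) = -214 + y*l**2 (X(l, y) = (l*l)*y - 214 = l**2*y - 214 = y*l**2 - 214 = -214 + y*l**2)
-(13025 + X(-71, -172)) = -(13025 + (-214 - 172*(-71)**2)) = -(13025 + (-214 - 172*5041)) = -(13025 + (-214 - 867052)) = -(13025 - 867266) = -1*(-854241) = 854241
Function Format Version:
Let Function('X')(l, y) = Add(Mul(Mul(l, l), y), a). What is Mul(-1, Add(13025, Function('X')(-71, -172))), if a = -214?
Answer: 854241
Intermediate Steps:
Function('X')(l, y) = Add(-214, Mul(y, Pow(l, 2))) (Function('X')(l, y) = Add(Mul(Mul(l, l), y), -214) = Add(Mul(Pow(l, 2), y), -214) = Add(Mul(y, Pow(l, 2)), -214) = Add(-214, Mul(y, Pow(l, 2))))
Mul(-1, Add(13025, Function('X')(-71, -172))) = Mul(-1, Add(13025, Add(-214, Mul(-172, Pow(-71, 2))))) = Mul(-1, Add(13025, Add(-214, Mul(-172, 5041)))) = Mul(-1, Add(13025, Add(-214, -867052))) = Mul(-1, Add(13025, -867266)) = Mul(-1, -854241) = 854241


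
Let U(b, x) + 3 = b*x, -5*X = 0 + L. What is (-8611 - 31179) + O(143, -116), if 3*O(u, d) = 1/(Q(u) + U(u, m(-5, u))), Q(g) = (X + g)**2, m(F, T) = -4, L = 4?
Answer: -58628097995/1473438 ≈ -39790.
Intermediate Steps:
X = -4/5 (X = -(0 + 4)/5 = -1/5*4 = -4/5 ≈ -0.80000)
Q(g) = (-4/5 + g)**2
U(b, x) = -3 + b*x
O(u, d) = 1/(3*(-3 - 4*u + (-4 + 5*u)**2/25)) (O(u, d) = 1/(3*((-4 + 5*u)**2/25 + (-3 + u*(-4)))) = 1/(3*((-4 + 5*u)**2/25 + (-3 - 4*u))) = 1/(3*(-3 - 4*u + (-4 + 5*u)**2/25)))
(-8611 - 31179) + O(143, -116) = (-8611 - 31179) + 25/(3*(-59 - 140*143 + 25*143**2)) = -39790 + 25/(3*(-59 - 20020 + 25*20449)) = -39790 + 25/(3*(-59 - 20020 + 511225)) = -39790 + (25/3)/491146 = -39790 + (25/3)*(1/491146) = -39790 + 25/1473438 = -58628097995/1473438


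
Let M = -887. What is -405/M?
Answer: 405/887 ≈ 0.45660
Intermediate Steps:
-405/M = -405/(-887) = -405*(-1/887) = 405/887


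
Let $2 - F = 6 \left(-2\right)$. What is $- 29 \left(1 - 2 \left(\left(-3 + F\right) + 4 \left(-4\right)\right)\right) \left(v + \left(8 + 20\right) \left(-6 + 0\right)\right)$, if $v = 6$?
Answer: $51678$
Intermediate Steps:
$F = 14$ ($F = 2 - 6 \left(-2\right) = 2 - -12 = 2 + 12 = 14$)
$- 29 \left(1 - 2 \left(\left(-3 + F\right) + 4 \left(-4\right)\right)\right) \left(v + \left(8 + 20\right) \left(-6 + 0\right)\right) = - 29 \left(1 - 2 \left(\left(-3 + 14\right) + 4 \left(-4\right)\right)\right) \left(6 + \left(8 + 20\right) \left(-6 + 0\right)\right) = - 29 \left(1 - 2 \left(11 - 16\right)\right) \left(6 + 28 \left(-6\right)\right) = - 29 \left(1 - -10\right) \left(6 - 168\right) = - 29 \left(1 + 10\right) \left(-162\right) = \left(-29\right) 11 \left(-162\right) = \left(-319\right) \left(-162\right) = 51678$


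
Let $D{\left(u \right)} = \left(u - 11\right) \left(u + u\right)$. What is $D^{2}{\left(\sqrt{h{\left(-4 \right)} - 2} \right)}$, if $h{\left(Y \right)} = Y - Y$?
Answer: $-952 + 176 i \sqrt{2} \approx -952.0 + 248.9 i$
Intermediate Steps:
$h{\left(Y \right)} = 0$
$D{\left(u \right)} = 2 u \left(-11 + u\right)$ ($D{\left(u \right)} = \left(-11 + u\right) 2 u = 2 u \left(-11 + u\right)$)
$D^{2}{\left(\sqrt{h{\left(-4 \right)} - 2} \right)} = \left(2 \sqrt{0 - 2} \left(-11 + \sqrt{0 - 2}\right)\right)^{2} = \left(2 \sqrt{-2} \left(-11 + \sqrt{-2}\right)\right)^{2} = \left(2 i \sqrt{2} \left(-11 + i \sqrt{2}\right)\right)^{2} = - 8 \left(-11 + i \sqrt{2}\right)^{2}$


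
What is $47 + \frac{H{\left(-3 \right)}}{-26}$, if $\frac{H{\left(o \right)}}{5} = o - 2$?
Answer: $\frac{1247}{26} \approx 47.962$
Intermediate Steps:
$H{\left(o \right)} = -10 + 5 o$ ($H{\left(o \right)} = 5 \left(o - 2\right) = 5 \left(-2 + o\right) = -10 + 5 o$)
$47 + \frac{H{\left(-3 \right)}}{-26} = 47 + \frac{-10 + 5 \left(-3\right)}{-26} = 47 + \left(-10 - 15\right) \left(- \frac{1}{26}\right) = 47 - - \frac{25}{26} = 47 + \frac{25}{26} = \frac{1247}{26}$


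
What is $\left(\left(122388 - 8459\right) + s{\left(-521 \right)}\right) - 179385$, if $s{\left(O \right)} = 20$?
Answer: $-65436$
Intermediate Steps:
$\left(\left(122388 - 8459\right) + s{\left(-521 \right)}\right) - 179385 = \left(\left(122388 - 8459\right) + 20\right) - 179385 = \left(113929 + 20\right) - 179385 = 113949 - 179385 = -65436$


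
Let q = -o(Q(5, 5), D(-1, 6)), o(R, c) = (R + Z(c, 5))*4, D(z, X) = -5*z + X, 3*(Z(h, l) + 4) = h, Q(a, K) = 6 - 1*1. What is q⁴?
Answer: 9834496/81 ≈ 1.2141e+5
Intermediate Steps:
Q(a, K) = 5 (Q(a, K) = 6 - 1 = 5)
Z(h, l) = -4 + h/3
D(z, X) = X - 5*z
o(R, c) = -16 + 4*R + 4*c/3 (o(R, c) = (R + (-4 + c/3))*4 = (-4 + R + c/3)*4 = -16 + 4*R + 4*c/3)
q = -56/3 (q = -(-16 + 4*5 + 4*(6 - 5*(-1))/3) = -(-16 + 20 + 4*(6 + 5)/3) = -(-16 + 20 + (4/3)*11) = -(-16 + 20 + 44/3) = -1*56/3 = -56/3 ≈ -18.667)
q⁴ = (-56/3)⁴ = 9834496/81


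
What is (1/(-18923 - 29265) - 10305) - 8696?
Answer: -915620189/48188 ≈ -19001.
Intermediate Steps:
(1/(-18923 - 29265) - 10305) - 8696 = (1/(-48188) - 10305) - 8696 = (-1/48188 - 10305) - 8696 = -496577341/48188 - 8696 = -915620189/48188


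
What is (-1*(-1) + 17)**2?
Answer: 324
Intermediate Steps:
(-1*(-1) + 17)**2 = (1 + 17)**2 = 18**2 = 324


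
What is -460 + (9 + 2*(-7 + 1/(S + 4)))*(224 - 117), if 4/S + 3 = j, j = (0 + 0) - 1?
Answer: -2771/3 ≈ -923.67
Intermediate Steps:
j = -1 (j = 0 - 1 = -1)
S = -1 (S = 4/(-3 - 1) = 4/(-4) = 4*(-1/4) = -1)
-460 + (9 + 2*(-7 + 1/(S + 4)))*(224 - 117) = -460 + (9 + 2*(-7 + 1/(-1 + 4)))*(224 - 117) = -460 + (9 + 2*(-7 + 1/3))*107 = -460 + (9 + 2*(-20/3))*107 = -460 + (9 - 40/3)*107 = -460 - 13/3*107 = -460 - 1391/3 = -2771/3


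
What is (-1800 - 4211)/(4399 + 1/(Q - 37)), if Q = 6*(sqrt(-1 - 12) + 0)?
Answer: -8095741031/5924638452 - 6011*I*sqrt(13)/5924638452 ≈ -1.3665 - 3.6581e-6*I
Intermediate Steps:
Q = 6*I*sqrt(13) (Q = 6*(sqrt(-13) + 0) = 6*(I*sqrt(13) + 0) = 6*(I*sqrt(13)) = 6*I*sqrt(13) ≈ 21.633*I)
(-1800 - 4211)/(4399 + 1/(Q - 37)) = (-1800 - 4211)/(4399 + 1/(6*I*sqrt(13) - 37)) = -6011/(4399 + 1/(-37 + 6*I*sqrt(13)))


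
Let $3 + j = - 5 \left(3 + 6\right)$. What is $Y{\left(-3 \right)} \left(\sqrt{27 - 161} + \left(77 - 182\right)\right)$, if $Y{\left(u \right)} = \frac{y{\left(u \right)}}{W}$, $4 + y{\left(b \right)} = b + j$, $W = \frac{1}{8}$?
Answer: $46200 - 440 i \sqrt{134} \approx 46200.0 - 5093.4 i$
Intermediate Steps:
$j = -48$ ($j = -3 - 5 \left(3 + 6\right) = -3 - 45 = -48$)
$W = \frac{1}{8} \approx 0.125$
$y{\left(b \right)} = -52 + b$ ($y{\left(b \right)} = -4 + \left(b - 48\right) = -4 + \left(-48 + b\right) = -52 + b$)
$Y{\left(u \right)} = -416 + 8 u$ ($Y{\left(u \right)} = \left(-52 + u\right) \frac{1}{\frac{1}{8}} = \left(-52 + u\right) 8 = -416 + 8 u$)
$Y{\left(-3 \right)} \left(\sqrt{27 - 161} + \left(77 - 182\right)\right) = \left(-416 + 8 \left(-3\right)\right) \left(\sqrt{27 - 161} + \left(77 - 182\right)\right) = \left(-416 - 24\right) \left(\sqrt{-134} + \left(77 - 182\right)\right) = - 440 \left(i \sqrt{134} - 105\right) = - 440 \left(-105 + i \sqrt{134}\right) = 46200 - 440 i \sqrt{134}$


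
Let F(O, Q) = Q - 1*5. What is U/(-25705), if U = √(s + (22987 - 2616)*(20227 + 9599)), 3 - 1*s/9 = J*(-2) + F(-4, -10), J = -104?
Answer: -6*√16877326/25705 ≈ -0.95893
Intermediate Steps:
F(O, Q) = -5 + Q (F(O, Q) = Q - 5 = -5 + Q)
s = -1710 (s = 27 - 9*(-104*(-2) + (-5 - 10)) = 27 - 9*(208 - 15) = 27 - 9*193 = 27 - 1737 = -1710)
U = 6*√16877326 (U = √(-1710 + (22987 - 2616)*(20227 + 9599)) = √(-1710 + 20371*29826) = √(-1710 + 607585446) = √607583736 = 6*√16877326 ≈ 24649.)
U/(-25705) = (6*√16877326)/(-25705) = (6*√16877326)*(-1/25705) = -6*√16877326/25705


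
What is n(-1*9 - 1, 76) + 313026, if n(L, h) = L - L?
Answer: 313026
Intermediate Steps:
n(L, h) = 0
n(-1*9 - 1, 76) + 313026 = 0 + 313026 = 313026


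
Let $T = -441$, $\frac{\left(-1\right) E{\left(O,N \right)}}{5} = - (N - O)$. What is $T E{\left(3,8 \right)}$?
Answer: $-11025$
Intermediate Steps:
$E{\left(O,N \right)} = - 5 O + 5 N$ ($E{\left(O,N \right)} = - 5 \left(- (N - O)\right) = - 5 \left(O - N\right) = - 5 O + 5 N$)
$T E{\left(3,8 \right)} = - 441 \left(\left(-5\right) 3 + 5 \cdot 8\right) = - 441 \left(-15 + 40\right) = \left(-441\right) 25 = -11025$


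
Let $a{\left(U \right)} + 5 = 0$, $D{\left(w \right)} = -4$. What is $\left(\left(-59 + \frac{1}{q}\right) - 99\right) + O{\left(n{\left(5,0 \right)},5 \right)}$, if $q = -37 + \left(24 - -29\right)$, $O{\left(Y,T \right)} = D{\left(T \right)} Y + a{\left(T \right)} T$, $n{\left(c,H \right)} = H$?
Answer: $- \frac{2927}{16} \approx -182.94$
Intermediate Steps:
$a{\left(U \right)} = -5$ ($a{\left(U \right)} = -5 + 0 = -5$)
$O{\left(Y,T \right)} = - 5 T - 4 Y$ ($O{\left(Y,T \right)} = - 4 Y - 5 T = - 5 T - 4 Y$)
$q = 16$ ($q = -37 + \left(24 + 29\right) = -37 + 53 = 16$)
$\left(\left(-59 + \frac{1}{q}\right) - 99\right) + O{\left(n{\left(5,0 \right)},5 \right)} = \left(\left(-59 + \frac{1}{16}\right) - 99\right) - 25 = \left(\left(-59 + \frac{1}{16}\right) - 99\right) + \left(-25 + 0\right) = \left(- \frac{943}{16} - 99\right) - 25 = - \frac{2527}{16} - 25 = - \frac{2927}{16}$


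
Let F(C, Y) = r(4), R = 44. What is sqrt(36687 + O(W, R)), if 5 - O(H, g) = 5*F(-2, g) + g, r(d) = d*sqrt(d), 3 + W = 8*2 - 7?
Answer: 16*sqrt(143) ≈ 191.33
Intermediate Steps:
W = 6 (W = -3 + (8*2 - 7) = -3 + (16 - 7) = -3 + 9 = 6)
r(d) = d**(3/2)
F(C, Y) = 8 (F(C, Y) = 4**(3/2) = 8)
O(H, g) = -35 - g (O(H, g) = 5 - (5*8 + g) = 5 - (40 + g) = 5 + (-40 - g) = -35 - g)
sqrt(36687 + O(W, R)) = sqrt(36687 + (-35 - 1*44)) = sqrt(36687 + (-35 - 44)) = sqrt(36687 - 79) = sqrt(36608) = 16*sqrt(143)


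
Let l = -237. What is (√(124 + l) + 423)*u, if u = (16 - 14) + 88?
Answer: 38070 + 90*I*√113 ≈ 38070.0 + 956.71*I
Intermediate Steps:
u = 90 (u = 2 + 88 = 90)
(√(124 + l) + 423)*u = (√(124 - 237) + 423)*90 = (√(-113) + 423)*90 = (I*√113 + 423)*90 = (423 + I*√113)*90 = 38070 + 90*I*√113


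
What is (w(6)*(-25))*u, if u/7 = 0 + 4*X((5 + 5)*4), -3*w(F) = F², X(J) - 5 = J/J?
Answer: 50400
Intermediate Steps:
X(J) = 6 (X(J) = 5 + J/J = 5 + 1 = 6)
w(F) = -F²/3
u = 168 (u = 7*(0 + 4*6) = 7*(0 + 24) = 7*24 = 168)
(w(6)*(-25))*u = (-⅓*6²*(-25))*168 = (-⅓*36*(-25))*168 = -12*(-25)*168 = 300*168 = 50400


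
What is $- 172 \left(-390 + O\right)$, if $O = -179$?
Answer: $97868$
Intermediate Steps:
$- 172 \left(-390 + O\right) = - 172 \left(-390 - 179\right) = \left(-172\right) \left(-569\right) = 97868$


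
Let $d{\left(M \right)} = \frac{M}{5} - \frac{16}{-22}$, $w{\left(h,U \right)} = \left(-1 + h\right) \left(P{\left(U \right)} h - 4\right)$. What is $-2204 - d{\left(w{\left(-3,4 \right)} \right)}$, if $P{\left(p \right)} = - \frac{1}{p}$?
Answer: $- \frac{121403}{55} \approx -2207.3$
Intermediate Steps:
$w{\left(h,U \right)} = \left(-1 + h\right) \left(-4 - \frac{h}{U}\right)$ ($w{\left(h,U \right)} = \left(-1 + h\right) \left(- \frac{1}{U} h - 4\right) = \left(-1 + h\right) \left(- \frac{h}{U} - 4\right) = \left(-1 + h\right) \left(-4 - \frac{h}{U}\right)$)
$d{\left(M \right)} = \frac{8}{11} + \frac{M}{5}$ ($d{\left(M \right)} = M \frac{1}{5} - - \frac{8}{11} = \frac{M}{5} + \frac{8}{11} = \frac{8}{11} + \frac{M}{5}$)
$-2204 - d{\left(w{\left(-3,4 \right)} \right)} = -2204 - \left(\frac{8}{11} + \frac{\frac{1}{4} \left(-3 - \left(-3\right)^{2} + 4 \cdot 4 \left(1 - -3\right)\right)}{5}\right) = -2204 - \left(\frac{8}{11} + \frac{\frac{1}{4} \left(-3 - 9 + 4 \cdot 4 \left(1 + 3\right)\right)}{5}\right) = -2204 - \left(\frac{8}{11} + \frac{\frac{1}{4} \left(-3 - 9 + 4 \cdot 4 \cdot 4\right)}{5}\right) = -2204 - \left(\frac{8}{11} + \frac{\frac{1}{4} \left(-3 - 9 + 64\right)}{5}\right) = -2204 - \left(\frac{8}{11} + \frac{\frac{1}{4} \cdot 52}{5}\right) = -2204 - \left(\frac{8}{11} + \frac{1}{5} \cdot 13\right) = -2204 - \left(\frac{8}{11} + \frac{13}{5}\right) = -2204 - \frac{183}{55} = - \frac{121403}{55}$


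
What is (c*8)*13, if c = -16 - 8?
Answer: -2496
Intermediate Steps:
c = -24
(c*8)*13 = -24*8*13 = -192*13 = -2496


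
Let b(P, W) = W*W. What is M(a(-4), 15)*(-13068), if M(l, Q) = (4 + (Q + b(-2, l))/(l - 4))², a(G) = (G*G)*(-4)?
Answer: -48148787907/1156 ≈ -4.1651e+7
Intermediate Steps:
b(P, W) = W²
a(G) = -4*G² (a(G) = G²*(-4) = -4*G²)
M(l, Q) = (4 + (Q + l²)/(-4 + l))² (M(l, Q) = (4 + (Q + l²)/(l - 4))² = (4 + (Q + l²)/(-4 + l))²)
M(a(-4), 15)*(-13068) = ((-16 + 15 + (-4*(-4)²)² + 4*(-4*(-4)²))²/(-4 - 4*(-4)²)²)*(-13068) = ((-16 + 15 + (-4*16)² + 4*(-4*16))²/(-4 - 4*16)²)*(-13068) = ((-16 + 15 + (-64)² + 4*(-64))²/(-4 - 64)²)*(-13068) = ((-16 + 15 + 4096 - 256)²/(-68)²)*(-13068) = ((1/4624)*3839²)*(-13068) = ((1/4624)*14737921)*(-13068) = (14737921/4624)*(-13068) = -48148787907/1156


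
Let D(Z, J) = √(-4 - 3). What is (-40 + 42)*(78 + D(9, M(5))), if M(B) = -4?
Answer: 156 + 2*I*√7 ≈ 156.0 + 5.2915*I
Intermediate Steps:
D(Z, J) = I*√7 (D(Z, J) = √(-7) = I*√7)
(-40 + 42)*(78 + D(9, M(5))) = (-40 + 42)*(78 + I*√7) = 2*(78 + I*√7) = 156 + 2*I*√7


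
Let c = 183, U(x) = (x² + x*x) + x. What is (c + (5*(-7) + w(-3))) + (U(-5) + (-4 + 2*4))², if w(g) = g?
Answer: 2546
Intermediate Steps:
U(x) = x + 2*x² (U(x) = (x² + x²) + x = 2*x² + x = x + 2*x²)
(c + (5*(-7) + w(-3))) + (U(-5) + (-4 + 2*4))² = (183 + (5*(-7) - 3)) + (-5*(1 + 2*(-5)) + (-4 + 2*4))² = (183 + (-35 - 3)) + (-5*(1 - 10) + (-4 + 8))² = (183 - 38) + (-5*(-9) + 4)² = 145 + (45 + 4)² = 145 + 49² = 145 + 2401 = 2546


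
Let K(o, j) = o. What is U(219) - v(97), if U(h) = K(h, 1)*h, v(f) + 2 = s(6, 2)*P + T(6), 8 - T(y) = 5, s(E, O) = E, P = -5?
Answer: 47990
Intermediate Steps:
T(y) = 3 (T(y) = 8 - 1*5 = 8 - 5 = 3)
v(f) = -29 (v(f) = -2 + (6*(-5) + 3) = -2 + (-30 + 3) = -2 - 27 = -29)
U(h) = h² (U(h) = h*h = h²)
U(219) - v(97) = 219² - 1*(-29) = 47961 + 29 = 47990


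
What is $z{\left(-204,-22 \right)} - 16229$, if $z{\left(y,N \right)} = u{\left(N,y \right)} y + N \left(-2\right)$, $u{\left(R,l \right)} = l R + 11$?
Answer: $-933981$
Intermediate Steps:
$u{\left(R,l \right)} = 11 + R l$ ($u{\left(R,l \right)} = R l + 11 = 11 + R l$)
$z{\left(y,N \right)} = - 2 N + y \left(11 + N y\right)$ ($z{\left(y,N \right)} = \left(11 + N y\right) y + N \left(-2\right) = y \left(11 + N y\right) - 2 N = - 2 N + y \left(11 + N y\right)$)
$z{\left(-204,-22 \right)} - 16229 = \left(\left(-2\right) \left(-22\right) - 204 \left(11 - -4488\right)\right) - 16229 = \left(44 - 204 \left(11 + 4488\right)\right) - 16229 = \left(44 - 917796\right) - 16229 = -917752 - 16229 = -933981$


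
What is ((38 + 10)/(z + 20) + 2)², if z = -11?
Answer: 484/9 ≈ 53.778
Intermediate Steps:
((38 + 10)/(z + 20) + 2)² = ((38 + 10)/(-11 + 20) + 2)² = (48/9 + 2)² = (48*(⅑) + 2)² = (16/3 + 2)² = (22/3)² = 484/9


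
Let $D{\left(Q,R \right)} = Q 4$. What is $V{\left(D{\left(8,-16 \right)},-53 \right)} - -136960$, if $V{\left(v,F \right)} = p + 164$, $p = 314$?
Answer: $137438$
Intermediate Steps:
$D{\left(Q,R \right)} = 4 Q$
$V{\left(v,F \right)} = 478$ ($V{\left(v,F \right)} = 314 + 164 = 478$)
$V{\left(D{\left(8,-16 \right)},-53 \right)} - -136960 = 478 - -136960 = 478 + 136960 = 137438$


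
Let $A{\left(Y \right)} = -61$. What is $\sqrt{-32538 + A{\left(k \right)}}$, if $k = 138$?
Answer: $i \sqrt{32599} \approx 180.55 i$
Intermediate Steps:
$\sqrt{-32538 + A{\left(k \right)}} = \sqrt{-32538 - 61} = \sqrt{-32599} = i \sqrt{32599}$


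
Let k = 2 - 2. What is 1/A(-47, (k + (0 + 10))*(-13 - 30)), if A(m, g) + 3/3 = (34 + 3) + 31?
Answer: 1/67 ≈ 0.014925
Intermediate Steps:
k = 0
A(m, g) = 67 (A(m, g) = -1 + ((34 + 3) + 31) = -1 + (37 + 31) = -1 + 68 = 67)
1/A(-47, (k + (0 + 10))*(-13 - 30)) = 1/67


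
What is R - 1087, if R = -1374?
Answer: -2461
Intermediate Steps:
R - 1087 = -1374 - 1087 = -2461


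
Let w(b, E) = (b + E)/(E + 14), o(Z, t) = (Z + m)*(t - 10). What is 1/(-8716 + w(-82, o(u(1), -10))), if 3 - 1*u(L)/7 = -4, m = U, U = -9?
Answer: -131/1141649 ≈ -0.00011475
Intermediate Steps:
m = -9
u(L) = 49 (u(L) = 21 - 7*(-4) = 21 + 28 = 49)
o(Z, t) = (-10 + t)*(-9 + Z) (o(Z, t) = (Z - 9)*(t - 10) = (-9 + Z)*(-10 + t) = (-10 + t)*(-9 + Z))
w(b, E) = (E + b)/(14 + E)
1/(-8716 + w(-82, o(u(1), -10))) = 1/(-8716 + ((90 - 10*49 - 9*(-10) + 49*(-10)) - 82)/(14 + (90 - 10*49 - 9*(-10) + 49*(-10)))) = 1/(-8716 + ((90 - 490 + 90 - 490) - 82)/(14 + (90 - 490 + 90 - 490))) = 1/(-8716 + (-800 - 82)/(14 - 800)) = 1/(-8716 - 882/(-786)) = 1/(-8716 - 1/786*(-882)) = 1/(-8716 + 147/131) = 1/(-1141649/131) = -131/1141649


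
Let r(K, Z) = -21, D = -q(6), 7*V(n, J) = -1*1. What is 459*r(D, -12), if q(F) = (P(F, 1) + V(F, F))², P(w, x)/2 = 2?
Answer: -9639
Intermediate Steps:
V(n, J) = -⅐ (V(n, J) = (-1*1)/7 = (⅐)*(-1) = -⅐)
P(w, x) = 4 (P(w, x) = 2*2 = 4)
q(F) = 729/49 (q(F) = (4 - ⅐)² = (27/7)² = 729/49)
D = -729/49 (D = -1*729/49 = -729/49 ≈ -14.878)
459*r(D, -12) = 459*(-21) = -9639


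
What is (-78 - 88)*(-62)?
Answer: 10292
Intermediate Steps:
(-78 - 88)*(-62) = -166*(-62) = 10292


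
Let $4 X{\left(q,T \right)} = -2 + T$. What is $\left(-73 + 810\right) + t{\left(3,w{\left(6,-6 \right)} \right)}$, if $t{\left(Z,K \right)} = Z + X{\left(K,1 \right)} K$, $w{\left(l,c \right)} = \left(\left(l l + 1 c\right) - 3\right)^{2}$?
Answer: $\frac{2231}{4} \approx 557.75$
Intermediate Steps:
$X{\left(q,T \right)} = - \frac{1}{2} + \frac{T}{4}$ ($X{\left(q,T \right)} = \frac{-2 + T}{4} = - \frac{1}{2} + \frac{T}{4}$)
$w{\left(l,c \right)} = \left(-3 + c + l^{2}\right)^{2}$ ($w{\left(l,c \right)} = \left(\left(l^{2} + c\right) - 3\right)^{2} = \left(\left(c + l^{2}\right) - 3\right)^{2} = \left(-3 + c + l^{2}\right)^{2}$)
$t{\left(Z,K \right)} = Z - \frac{K}{4}$ ($t{\left(Z,K \right)} = Z + \left(- \frac{1}{2} + \frac{1}{4} \cdot 1\right) K = Z + \left(- \frac{1}{2} + \frac{1}{4}\right) K = Z - \frac{K}{4}$)
$\left(-73 + 810\right) + t{\left(3,w{\left(6,-6 \right)} \right)} = \left(-73 + 810\right) + \left(3 - \frac{\left(-3 - 6 + 6^{2}\right)^{2}}{4}\right) = 737 + \left(3 - \frac{\left(-3 - 6 + 36\right)^{2}}{4}\right) = 737 + \left(3 - \frac{27^{2}}{4}\right) = 737 + \left(3 - \frac{729}{4}\right) = 737 - \frac{717}{4} = \frac{2231}{4}$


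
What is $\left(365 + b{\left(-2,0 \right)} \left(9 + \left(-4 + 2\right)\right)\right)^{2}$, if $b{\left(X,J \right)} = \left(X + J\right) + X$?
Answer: $113569$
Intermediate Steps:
$b{\left(X,J \right)} = J + 2 X$ ($b{\left(X,J \right)} = \left(J + X\right) + X = J + 2 X$)
$\left(365 + b{\left(-2,0 \right)} \left(9 + \left(-4 + 2\right)\right)\right)^{2} = \left(365 + \left(0 + 2 \left(-2\right)\right) \left(9 + \left(-4 + 2\right)\right)\right)^{2} = \left(365 + \left(0 - 4\right) \left(9 - 2\right)\right)^{2} = \left(365 - 28\right)^{2} = 337^{2} = 113569$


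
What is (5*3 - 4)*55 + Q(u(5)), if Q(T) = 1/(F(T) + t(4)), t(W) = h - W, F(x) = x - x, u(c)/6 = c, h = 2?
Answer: 1209/2 ≈ 604.50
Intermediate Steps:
u(c) = 6*c
F(x) = 0
t(W) = 2 - W
Q(T) = -½ (Q(T) = 1/(0 + (2 - 1*4)) = 1/(0 + (2 - 4)) = 1/(0 - 2) = 1/(-2) = -½)
(5*3 - 4)*55 + Q(u(5)) = (5*3 - 4)*55 - ½ = (15 - 4)*55 - ½ = 11*55 - ½ = 605 - ½ = 1209/2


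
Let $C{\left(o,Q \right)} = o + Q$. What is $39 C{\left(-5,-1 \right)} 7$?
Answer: $-1638$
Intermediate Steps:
$C{\left(o,Q \right)} = Q + o$
$39 C{\left(-5,-1 \right)} 7 = 39 \left(-1 - 5\right) 7 = 39 \left(-6\right) 7 = \left(-234\right) 7 = -1638$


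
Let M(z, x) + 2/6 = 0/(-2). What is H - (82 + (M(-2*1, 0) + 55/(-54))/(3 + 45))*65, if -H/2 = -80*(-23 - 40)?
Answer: -39937975/2592 ≈ -15408.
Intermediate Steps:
M(z, x) = -⅓ (M(z, x) = -⅓ + 0/(-2) = -⅓ + 0*(-½) = -⅓ + 0 = -⅓)
H = -10080 (H = -(-160)*(-23 - 40) = -(-160)*(-63) = -2*5040 = -10080)
H - (82 + (M(-2*1, 0) + 55/(-54))/(3 + 45))*65 = -10080 - (82 + (-⅓ + 55/(-54))/(3 + 45))*65 = -10080 - (82 + (-⅓ + 55*(-1/54))/48)*65 = -10080 - (82 + (-⅓ - 55/54)*(1/48))*65 = -10080 - (82 - 73/54*1/48)*65 = -10080 - (82 - 73/2592)*65 = -10080 - 212471*65/2592 = -10080 - 1*13810615/2592 = -10080 - 13810615/2592 = -39937975/2592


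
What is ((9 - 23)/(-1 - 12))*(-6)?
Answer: -84/13 ≈ -6.4615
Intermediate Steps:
((9 - 23)/(-1 - 12))*(-6) = -14/(-13)*(-6) = -14*(-1/13)*(-6) = (14/13)*(-6) = -84/13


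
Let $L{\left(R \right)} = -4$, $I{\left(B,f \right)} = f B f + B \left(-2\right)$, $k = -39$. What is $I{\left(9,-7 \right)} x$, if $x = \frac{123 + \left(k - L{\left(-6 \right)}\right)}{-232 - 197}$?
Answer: $- \frac{1128}{13} \approx -86.769$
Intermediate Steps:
$I{\left(B,f \right)} = - 2 B + B f^{2}$ ($I{\left(B,f \right)} = B f f - 2 B = B f^{2} - 2 B = - 2 B + B f^{2}$)
$x = - \frac{8}{39}$ ($x = \frac{123 - 35}{-232 - 197} = \frac{123 + \left(-39 + 4\right)}{-429} = \left(123 - 35\right) \left(- \frac{1}{429}\right) = 88 \left(- \frac{1}{429}\right) = - \frac{8}{39} \approx -0.20513$)
$I{\left(9,-7 \right)} x = 9 \left(-2 + \left(-7\right)^{2}\right) \left(- \frac{8}{39}\right) = 9 \left(-2 + 49\right) \left(- \frac{8}{39}\right) = 9 \cdot 47 \left(- \frac{8}{39}\right) = 423 \left(- \frac{8}{39}\right) = - \frac{1128}{13}$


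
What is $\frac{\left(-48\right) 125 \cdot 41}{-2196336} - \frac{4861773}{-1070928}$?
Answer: $\frac{25327628129}{5444716944} \approx 4.6518$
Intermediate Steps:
$\frac{\left(-48\right) 125 \cdot 41}{-2196336} - \frac{4861773}{-1070928} = \left(-6000\right) 41 \left(- \frac{1}{2196336}\right) - - \frac{540197}{118992} = \left(-246000\right) \left(- \frac{1}{2196336}\right) + \frac{540197}{118992} = \frac{5125}{45757} + \frac{540197}{118992} = \frac{25327628129}{5444716944}$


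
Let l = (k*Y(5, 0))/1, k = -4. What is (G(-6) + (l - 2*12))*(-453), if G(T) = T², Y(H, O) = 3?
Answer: 0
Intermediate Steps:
l = -12 (l = -4*3/1 = -12*1 = -12)
(G(-6) + (l - 2*12))*(-453) = ((-6)² + (-12 - 2*12))*(-453) = (36 + (-12 - 24))*(-453) = (36 - 36)*(-453) = 0*(-453) = 0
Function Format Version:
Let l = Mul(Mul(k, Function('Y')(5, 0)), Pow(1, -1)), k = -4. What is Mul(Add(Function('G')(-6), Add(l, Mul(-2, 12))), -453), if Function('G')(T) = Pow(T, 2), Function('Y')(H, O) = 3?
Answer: 0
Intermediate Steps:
l = -12 (l = Mul(Mul(-4, 3), Pow(1, -1)) = Mul(-12, 1) = -12)
Mul(Add(Function('G')(-6), Add(l, Mul(-2, 12))), -453) = Mul(Add(Pow(-6, 2), Add(-12, Mul(-2, 12))), -453) = Mul(Add(36, Add(-12, -24)), -453) = Mul(Add(36, -36), -453) = Mul(0, -453) = 0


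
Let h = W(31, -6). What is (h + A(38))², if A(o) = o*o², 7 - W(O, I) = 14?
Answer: 3010168225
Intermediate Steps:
W(O, I) = -7 (W(O, I) = 7 - 1*14 = 7 - 14 = -7)
h = -7
A(o) = o³
(h + A(38))² = (-7 + 38³)² = (-7 + 54872)² = 54865² = 3010168225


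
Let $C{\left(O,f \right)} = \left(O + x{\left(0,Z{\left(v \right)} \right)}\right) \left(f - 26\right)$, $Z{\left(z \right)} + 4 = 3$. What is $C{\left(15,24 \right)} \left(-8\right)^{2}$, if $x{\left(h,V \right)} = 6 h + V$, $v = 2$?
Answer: $-1792$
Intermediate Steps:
$Z{\left(z \right)} = -1$ ($Z{\left(z \right)} = -4 + 3 = -1$)
$x{\left(h,V \right)} = V + 6 h$
$C{\left(O,f \right)} = \left(-1 + O\right) \left(-26 + f\right)$ ($C{\left(O,f \right)} = \left(O + \left(-1 + 6 \cdot 0\right)\right) \left(f - 26\right) = \left(O + \left(-1 + 0\right)\right) \left(-26 + f\right) = \left(O - 1\right) \left(-26 + f\right) = \left(-1 + O\right) \left(-26 + f\right)$)
$C{\left(15,24 \right)} \left(-8\right)^{2} = \left(26 - 24 - 390 + 15 \cdot 24\right) \left(-8\right)^{2} = \left(26 - 24 - 390 + 360\right) 64 = \left(-28\right) 64 = -1792$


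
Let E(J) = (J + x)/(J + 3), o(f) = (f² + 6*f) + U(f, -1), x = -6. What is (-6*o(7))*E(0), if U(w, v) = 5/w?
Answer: 7704/7 ≈ 1100.6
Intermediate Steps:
o(f) = f² + 5/f + 6*f (o(f) = (f² + 6*f) + 5/f = f² + 5/f + 6*f)
E(J) = (-6 + J)/(3 + J) (E(J) = (J - 6)/(J + 3) = (-6 + J)/(3 + J))
(-6*o(7))*E(0) = (-6*(5 + 7²*(6 + 7))/7)*((-6 + 0)/(3 + 0)) = (-6*(5 + 49*13)/7)*(-6/3) = (-6*(5 + 637)/7)*((⅓)*(-6)) = -6*642/7*(-2) = -3852/7*(-2) = 7704/7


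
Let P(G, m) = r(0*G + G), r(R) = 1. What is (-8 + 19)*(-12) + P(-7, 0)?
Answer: -131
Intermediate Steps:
P(G, m) = 1
(-8 + 19)*(-12) + P(-7, 0) = (-8 + 19)*(-12) + 1 = 11*(-12) + 1 = -132 + 1 = -131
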